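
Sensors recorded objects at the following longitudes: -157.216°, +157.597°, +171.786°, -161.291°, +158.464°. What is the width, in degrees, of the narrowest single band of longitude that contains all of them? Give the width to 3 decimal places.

Sort the longitudes: -161.291°, -157.216°, +157.597°, +158.464°, +171.786°.
Eastward gaps between consecutive values (wrapping around): 4.075°, 314.813°, 0.867°, 13.322°, 26.923°.
Largest gap = 314.813° ⇒ minimal covering band is its complement: 360° − 314.813° = 45.187°.
Band runs from +157.597° eastward to -157.216°, crossing the antimeridian.

45.187°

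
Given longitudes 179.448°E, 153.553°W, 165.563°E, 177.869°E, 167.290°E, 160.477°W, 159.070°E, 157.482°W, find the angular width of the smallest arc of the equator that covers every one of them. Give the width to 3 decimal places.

Sort the longitudes: -160.477°, -157.482°, -153.553°, +159.070°, +165.563°, +167.290°, +177.869°, +179.448°.
Eastward gaps between consecutive values (wrapping around): 2.995°, 3.929°, 312.623°, 6.493°, 1.727°, 10.579°, 1.579°, 20.075°.
Largest gap = 312.623° ⇒ minimal covering band is its complement: 360° − 312.623° = 47.377°.
Band runs from +159.070° eastward to -153.553°, crossing the antimeridian.

47.377°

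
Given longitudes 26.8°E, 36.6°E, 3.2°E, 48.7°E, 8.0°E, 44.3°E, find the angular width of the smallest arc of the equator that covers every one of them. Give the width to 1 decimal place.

45.5°

Sort the longitudes: +3.2°, +8.0°, +26.8°, +36.6°, +44.3°, +48.7°.
Eastward gaps between consecutive values (wrapping around): 4.8°, 18.8°, 9.8°, 7.7°, 4.4°, 314.5°.
Largest gap = 314.5° ⇒ minimal covering band is its complement: 360° − 314.5° = 45.5°.
Band runs from +3.2° eastward to +48.7°.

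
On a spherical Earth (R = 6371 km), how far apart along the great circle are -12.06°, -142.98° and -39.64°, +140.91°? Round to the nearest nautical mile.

Δλ = 140.91 − -142.98 = 283.89°; wrapped into (−180°, 180°]: -76.11°.
Δφ = -39.64 − -12.06 = -27.58°.
a = sin²(Δφ/2) + cos φ₁ · cos φ₂ · sin²(Δλ/2) = 0.342963.
c = 2·atan2(√a, √(1−a)) = 1.25131 rad → d = 6371·c ≈ 7972.13 km ≈ 4304.60 nmi.

4305 nmi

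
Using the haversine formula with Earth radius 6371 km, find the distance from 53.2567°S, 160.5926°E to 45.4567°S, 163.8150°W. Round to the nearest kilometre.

2687 km

Δλ = -163.8150 − 160.5926 = -324.4076°; wrapped into (−180°, 180°]: 35.5924°.
Δφ = -45.4567 − -53.2567 = 7.8000°.
a = sin²(Δφ/2) + cos φ₁ · cos φ₂ · sin²(Δλ/2) = 0.043824.
c = 2·atan2(√a, √(1−a)) = 0.42180 rad → d = 6371·c ≈ 2687.31 km.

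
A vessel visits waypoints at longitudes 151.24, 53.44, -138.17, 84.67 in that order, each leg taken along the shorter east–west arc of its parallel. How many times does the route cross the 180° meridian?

Leg 1: +151.24° → +53.44°, shortest Δλ = -97.8° (west) — does not cross 180°.
Leg 2: +53.44° → -138.17°, shortest Δλ = 168.39° (east) — crosses 180°.
Leg 3: -138.17° → +84.67°, shortest Δλ = -137.16° (west) — crosses 180°.
Total crossings: 2.

2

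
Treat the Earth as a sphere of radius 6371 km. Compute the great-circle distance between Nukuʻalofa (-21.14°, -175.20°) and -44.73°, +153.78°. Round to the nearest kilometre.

3864 km

Δλ = 153.78 − -175.20 = 328.98°; wrapped into (−180°, 180°]: -31.02°.
Δφ = -44.73 − -21.14 = -23.59°.
a = sin²(Δφ/2) + cos φ₁ · cos φ₂ · sin²(Δλ/2) = 0.089165.
c = 2·atan2(√a, √(1−a)) = 0.60646 rad → d = 6371·c ≈ 3863.77 km.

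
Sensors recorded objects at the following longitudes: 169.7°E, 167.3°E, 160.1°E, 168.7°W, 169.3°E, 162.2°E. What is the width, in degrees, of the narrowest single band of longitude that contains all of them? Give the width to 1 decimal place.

31.2°

Sort the longitudes: -168.7°, +160.1°, +162.2°, +167.3°, +169.3°, +169.7°.
Eastward gaps between consecutive values (wrapping around): 328.8°, 2.1°, 5.1°, 2.0°, 0.4°, 21.6°.
Largest gap = 328.8° ⇒ minimal covering band is its complement: 360° − 328.8° = 31.2°.
Band runs from +160.1° eastward to -168.7°, crossing the antimeridian.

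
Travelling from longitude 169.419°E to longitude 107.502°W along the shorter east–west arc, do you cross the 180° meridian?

Naïve |-107.502 − 169.419| = 276.921° > 180°, so the shorter arc goes the other way round — across 180°.
Signed shortest Δλ = ((-107.502 − 169.419 + 180) mod 360) − 180 = 83.079°.
Going east by 83.079° from +169.419° passes through 180° before reaching -107.502°.

Yes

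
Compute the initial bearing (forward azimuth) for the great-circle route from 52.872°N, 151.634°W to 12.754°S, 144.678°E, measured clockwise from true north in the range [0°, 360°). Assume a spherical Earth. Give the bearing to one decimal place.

Δλ = 144.678 − -151.634 = 296.312°; wrapped into (−180°, 180°]: -63.688°.
θ = atan2( sin Δλ · cos φ₂ , cos φ₁ · sin φ₂ − sin φ₁ · cos φ₂ · cos Δλ )
  = atan2(-0.87428, -0.47794) = -118.664° → normalised to [0°, 360°): 241.336°.

241.3°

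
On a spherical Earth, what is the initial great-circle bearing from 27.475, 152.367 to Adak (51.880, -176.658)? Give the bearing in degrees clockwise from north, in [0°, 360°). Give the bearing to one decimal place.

Δλ = -176.658 − 152.367 = -329.025°; wrapped into (−180°, 180°]: 30.975°.
θ = atan2( sin Δλ · cos φ₂ , cos φ₁ · sin φ₂ − sin φ₁ · cos φ₂ · cos Δλ )
  = atan2(0.31771, 0.45380) = 34.996° → normalised to [0°, 360°): 34.996°.

35.0°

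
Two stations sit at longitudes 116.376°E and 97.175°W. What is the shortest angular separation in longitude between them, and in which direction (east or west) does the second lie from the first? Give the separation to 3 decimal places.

Raw difference: -97.175 − 116.376 = -213.551°.
Normalise into (−180°, 180°]: -213.551° + 360° = 146.449°.
Positive ⇒ the second point lies to the east; separation 146.449°.

146.449° east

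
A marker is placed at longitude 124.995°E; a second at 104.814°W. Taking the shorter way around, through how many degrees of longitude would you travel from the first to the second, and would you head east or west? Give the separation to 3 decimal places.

130.191° east

Raw difference: -104.814 − 124.995 = -229.809°.
Normalise into (−180°, 180°]: -229.809° + 360° = 130.191°.
Positive ⇒ the second point lies to the east; separation 130.191°.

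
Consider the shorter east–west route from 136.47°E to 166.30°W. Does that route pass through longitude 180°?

Naïve |-166.30 − 136.47| = 302.77° > 180°, so the shorter arc goes the other way round — across 180°.
Signed shortest Δλ = ((-166.30 − 136.47 + 180) mod 360) − 180 = 57.23°.
Going east by 57.23° from +136.47° passes through 180° before reaching -166.30°.

Yes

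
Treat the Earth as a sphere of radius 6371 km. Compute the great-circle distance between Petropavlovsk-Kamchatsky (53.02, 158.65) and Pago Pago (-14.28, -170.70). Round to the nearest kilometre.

8036 km

Δλ = -170.70 − 158.65 = -329.35°; wrapped into (−180°, 180°]: 30.65°.
Δφ = -14.28 − 53.02 = -67.30°.
a = sin²(Δφ/2) + cos φ₁ · cos φ₂ · sin²(Δλ/2) = 0.347767.
c = 2·atan2(√a, √(1−a)) = 1.26142 rad → d = 6371·c ≈ 8036.49 km.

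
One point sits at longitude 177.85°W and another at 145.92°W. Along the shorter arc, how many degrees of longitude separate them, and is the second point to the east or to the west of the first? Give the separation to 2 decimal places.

Raw difference: -145.92 − -177.85 = 31.93°.
Normalise into (−180°, 180°]: 31.93° stays 31.93°.
Positive ⇒ the second point lies to the east; separation 31.93°.

31.93° east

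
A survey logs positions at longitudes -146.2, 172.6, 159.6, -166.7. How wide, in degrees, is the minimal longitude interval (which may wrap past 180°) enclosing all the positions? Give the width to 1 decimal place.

54.2°

Sort the longitudes: -166.7°, -146.2°, +159.6°, +172.6°.
Eastward gaps between consecutive values (wrapping around): 20.5°, 305.8°, 13.0°, 20.7°.
Largest gap = 305.8° ⇒ minimal covering band is its complement: 360° − 305.8° = 54.2°.
Band runs from +159.6° eastward to -146.2°, crossing the antimeridian.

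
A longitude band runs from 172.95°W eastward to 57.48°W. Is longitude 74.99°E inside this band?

No

Band width going east from -172.95° to -57.48°: ((-57.48 − -172.95) mod 360) = 115.47°.
Offset of +74.99° east of the west edge: ((74.99 − -172.95) mod 360) = 247.94°.
247.94° > 115.47° ⇒ outside.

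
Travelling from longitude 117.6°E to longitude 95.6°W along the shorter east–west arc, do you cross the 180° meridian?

Yes

Naïve |-95.6 − 117.6| = 213.2° > 180°, so the shorter arc goes the other way round — across 180°.
Signed shortest Δλ = ((-95.6 − 117.6 + 180) mod 360) − 180 = 146.8°.
Going east by 146.8° from +117.6° passes through 180° before reaching -95.6°.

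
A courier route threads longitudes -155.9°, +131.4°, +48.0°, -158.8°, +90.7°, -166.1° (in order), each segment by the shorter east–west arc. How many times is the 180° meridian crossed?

4

Leg 1: -155.9° → +131.4°, shortest Δλ = -72.7° (west) — crosses 180°.
Leg 2: +131.4° → +48.0°, shortest Δλ = -83.4° (west) — does not cross 180°.
Leg 3: +48.0° → -158.8°, shortest Δλ = 153.2° (east) — crosses 180°.
Leg 4: -158.8° → +90.7°, shortest Δλ = -110.5° (west) — crosses 180°.
Leg 5: +90.7° → -166.1°, shortest Δλ = 103.2° (east) — crosses 180°.
Total crossings: 4.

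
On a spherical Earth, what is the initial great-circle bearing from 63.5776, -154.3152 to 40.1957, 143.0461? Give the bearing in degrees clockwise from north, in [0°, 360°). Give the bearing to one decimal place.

Δλ = 143.0461 − -154.3152 = 297.3613°; wrapped into (−180°, 180°]: -62.6387°.
θ = atan2( sin Δλ · cos φ₂ , cos φ₁ · sin φ₂ − sin φ₁ · cos φ₂ · cos Δλ )
  = atan2(-0.67839, -0.02720) = -92.296° → normalised to [0°, 360°): 267.704°.

267.7°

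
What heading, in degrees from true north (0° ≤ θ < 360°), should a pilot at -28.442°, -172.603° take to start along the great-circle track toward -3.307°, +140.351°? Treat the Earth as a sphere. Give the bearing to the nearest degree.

291°

Δλ = 140.351 − -172.603 = 312.954°; wrapped into (−180°, 180°]: -47.046°.
θ = atan2( sin Δλ · cos φ₂ , cos φ₁ · sin φ₂ − sin φ₁ · cos φ₂ · cos Δλ )
  = atan2(-0.73068, 0.27327) = -69.494° → normalised to [0°, 360°): 290.506°.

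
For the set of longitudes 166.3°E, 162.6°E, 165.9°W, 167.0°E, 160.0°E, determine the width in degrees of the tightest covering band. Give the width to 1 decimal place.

34.1°

Sort the longitudes: -165.9°, +160.0°, +162.6°, +166.3°, +167.0°.
Eastward gaps between consecutive values (wrapping around): 325.9°, 2.6°, 3.7°, 0.7°, 27.1°.
Largest gap = 325.9° ⇒ minimal covering band is its complement: 360° − 325.9° = 34.1°.
Band runs from +160.0° eastward to -165.9°, crossing the antimeridian.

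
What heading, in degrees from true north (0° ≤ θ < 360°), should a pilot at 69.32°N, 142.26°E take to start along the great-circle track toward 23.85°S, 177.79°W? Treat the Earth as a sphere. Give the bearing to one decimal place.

Δλ = -177.79 − 142.26 = -320.05°; wrapped into (−180°, 180°]: 39.95°.
θ = atan2( sin Δλ · cos φ₂ , cos φ₁ · sin φ₂ − sin φ₁ · cos φ₂ · cos Δλ )
  = atan2(0.58729, -0.79876) = 143.675° → normalised to [0°, 360°): 143.675°.

143.7°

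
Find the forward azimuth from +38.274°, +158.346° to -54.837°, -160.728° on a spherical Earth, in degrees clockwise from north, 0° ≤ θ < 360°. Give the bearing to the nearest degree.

Δλ = -160.728 − 158.346 = -319.074°; wrapped into (−180°, 180°]: 40.926°.
θ = atan2( sin Δλ · cos φ₂ , cos φ₁ · sin φ₂ − sin φ₁ · cos φ₂ · cos Δλ )
  = atan2(0.37727, -0.91133) = 157.512° → normalised to [0°, 360°): 157.512°.

158°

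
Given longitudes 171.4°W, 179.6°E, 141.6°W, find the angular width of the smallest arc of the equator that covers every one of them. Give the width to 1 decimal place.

Sort the longitudes: -171.4°, -141.6°, +179.6°.
Eastward gaps between consecutive values (wrapping around): 29.8°, 321.2°, 9.0°.
Largest gap = 321.2° ⇒ minimal covering band is its complement: 360° − 321.2° = 38.8°.
Band runs from +179.6° eastward to -141.6°, crossing the antimeridian.

38.8°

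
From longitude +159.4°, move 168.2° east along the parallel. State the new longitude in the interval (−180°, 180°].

-32.4°

Start at +159.4°; shift +168.2° → +327.6°.
+327.6° lies outside (−180°, 180°]; subtract 360° → -32.4°.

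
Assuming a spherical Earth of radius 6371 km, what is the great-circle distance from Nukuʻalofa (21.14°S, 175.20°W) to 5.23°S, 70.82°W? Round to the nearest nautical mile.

6089 nmi

Δλ = -70.82 − -175.20 = 104.38°.
Δφ = -5.23 − -21.14 = 15.91°.
a = sin²(Δφ/2) + cos φ₁ · cos φ₂ · sin²(Δλ/2) = 0.598900.
c = 2·atan2(√a, √(1−a)) = 1.76991 rad → d = 6371·c ≈ 11276.09 km ≈ 6088.60 nmi.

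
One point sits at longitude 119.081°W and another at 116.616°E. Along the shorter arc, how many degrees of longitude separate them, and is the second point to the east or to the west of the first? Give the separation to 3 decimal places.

Raw difference: 116.616 − -119.081 = 235.697°.
Normalise into (−180°, 180°]: 235.697° − 360° = -124.303°.
Negative ⇒ the second point lies to the west; separation 124.303°.

124.303° west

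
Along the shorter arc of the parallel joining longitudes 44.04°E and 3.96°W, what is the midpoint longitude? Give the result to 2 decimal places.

20.04°E

Signed shortest Δλ from +44.04° to -3.96° is -48.00°.
Midpoint longitude = +44.04° + (-48.00°)/2 = +44.04° − 24.00° = +20.04°.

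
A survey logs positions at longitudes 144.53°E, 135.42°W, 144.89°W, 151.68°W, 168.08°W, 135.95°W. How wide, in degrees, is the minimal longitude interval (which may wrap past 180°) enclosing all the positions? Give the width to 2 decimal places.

80.05°

Sort the longitudes: -168.08°, -151.68°, -144.89°, -135.95°, -135.42°, +144.53°.
Eastward gaps between consecutive values (wrapping around): 16.40°, 6.79°, 8.94°, 0.53°, 279.95°, 47.39°.
Largest gap = 279.95° ⇒ minimal covering band is its complement: 360° − 279.95° = 80.05°.
Band runs from +144.53° eastward to -135.42°, crossing the antimeridian.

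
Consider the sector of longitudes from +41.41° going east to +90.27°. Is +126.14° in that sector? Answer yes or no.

Band width going east from +41.41° to +90.27°: ((90.27 − 41.41) mod 360) = 48.86°.
Offset of +126.14° east of the west edge: ((126.14 − 41.41) mod 360) = 84.73°.
84.73° > 48.86° ⇒ outside.

No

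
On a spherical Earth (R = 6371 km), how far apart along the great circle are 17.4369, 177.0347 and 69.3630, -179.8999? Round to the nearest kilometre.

5778 km

Δλ = -179.8999 − 177.0347 = -356.9346°; wrapped into (−180°, 180°]: 3.0654°.
Δφ = 69.3630 − 17.4369 = 51.9261°.
a = sin²(Δφ/2) + cos φ₁ · cos φ₂ · sin²(Δλ/2) = 0.191902.
c = 2·atan2(√a, √(1−a)) = 0.90689 rad → d = 6371·c ≈ 5777.81 km.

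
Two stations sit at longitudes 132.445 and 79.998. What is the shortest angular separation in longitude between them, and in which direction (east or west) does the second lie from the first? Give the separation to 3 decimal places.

Raw difference: 79.998 − 132.445 = -52.447°.
Normalise into (−180°, 180°]: -52.447° stays -52.447°.
Negative ⇒ the second point lies to the west; separation 52.447°.

52.447° west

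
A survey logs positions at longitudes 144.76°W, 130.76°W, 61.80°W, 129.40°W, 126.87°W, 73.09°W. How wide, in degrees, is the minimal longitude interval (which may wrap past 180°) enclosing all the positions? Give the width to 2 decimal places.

Sort the longitudes: -144.76°, -130.76°, -129.40°, -126.87°, -73.09°, -61.80°.
Eastward gaps between consecutive values (wrapping around): 14.00°, 1.36°, 2.53°, 53.78°, 11.29°, 277.04°.
Largest gap = 277.04° ⇒ minimal covering band is its complement: 360° − 277.04° = 82.96°.
Band runs from -144.76° eastward to -61.80°.

82.96°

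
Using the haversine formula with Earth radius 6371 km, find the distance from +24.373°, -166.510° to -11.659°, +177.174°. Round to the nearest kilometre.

Δλ = 177.174 − -166.510 = 343.684°; wrapped into (−180°, 180°]: -16.316°.
Δφ = -11.659 − 24.373 = -36.032°.
a = sin²(Δφ/2) + cos φ₁ · cos φ₂ · sin²(Δλ/2) = 0.113619.
c = 2·atan2(√a, √(1−a)) = 0.68762 rad → d = 6371·c ≈ 4380.80 km.

4381 km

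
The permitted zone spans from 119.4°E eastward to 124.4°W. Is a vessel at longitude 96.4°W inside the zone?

No

Band width going east from +119.4° to -124.4°: ((-124.4 − 119.4) mod 360) = 116.2°.
Offset of -96.4° east of the west edge: ((-96.4 − 119.4) mod 360) = 144.2°.
144.2° > 116.2° ⇒ outside.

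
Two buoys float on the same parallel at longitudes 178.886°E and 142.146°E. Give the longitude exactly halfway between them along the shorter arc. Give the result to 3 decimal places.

Signed shortest Δλ from +178.886° to +142.146° is -36.740°.
Midpoint longitude = +178.886° + (-36.740°)/2 = +178.886° − 18.370° = +160.516°.

160.516°E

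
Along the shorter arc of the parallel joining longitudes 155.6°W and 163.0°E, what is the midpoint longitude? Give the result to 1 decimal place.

Signed shortest Δλ from -155.6° to +163.0° is -41.4°.
Midpoint longitude = -155.6° + (-41.4°)/2 = -155.6° − 20.7° = -176.3°.
(The naïve average (-155.6 + +163.0)/2 = 3.7° is on the wrong side of the globe.)

176.3°W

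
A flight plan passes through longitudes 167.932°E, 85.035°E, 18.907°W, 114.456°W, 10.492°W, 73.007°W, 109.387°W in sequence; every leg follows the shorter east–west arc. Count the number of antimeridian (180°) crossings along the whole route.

0

Leg 1: +167.932° → +85.035°, shortest Δλ = -82.897° (west) — does not cross 180°.
Leg 2: +85.035° → -18.907°, shortest Δλ = -103.942° (west) — does not cross 180°.
Leg 3: -18.907° → -114.456°, shortest Δλ = -95.549° (west) — does not cross 180°.
Leg 4: -114.456° → -10.492°, shortest Δλ = 103.964° (east) — does not cross 180°.
Leg 5: -10.492° → -73.007°, shortest Δλ = -62.515° (west) — does not cross 180°.
Leg 6: -73.007° → -109.387°, shortest Δλ = -36.38° (west) — does not cross 180°.
Total crossings: 0.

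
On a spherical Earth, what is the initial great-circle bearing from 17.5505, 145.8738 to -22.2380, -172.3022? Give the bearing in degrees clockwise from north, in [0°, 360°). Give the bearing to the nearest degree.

Δλ = -172.3022 − 145.8738 = -318.1760°; wrapped into (−180°, 180°]: 41.8240°.
θ = atan2( sin Δλ · cos φ₂ , cos φ₁ · sin φ₂ − sin φ₁ · cos φ₂ · cos Δλ )
  = atan2(0.61724, -0.56884) = 132.663° → normalised to [0°, 360°): 132.663°.

133°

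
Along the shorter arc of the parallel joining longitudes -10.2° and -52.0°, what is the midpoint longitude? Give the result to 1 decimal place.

-31.1°

Signed shortest Δλ from -10.2° to -52.0° is -41.8°.
Midpoint longitude = -10.2° + (-41.8°)/2 = -10.2° − 20.9° = -31.1°.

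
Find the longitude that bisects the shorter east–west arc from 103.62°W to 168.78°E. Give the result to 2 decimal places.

Signed shortest Δλ from -103.62° to +168.78° is -87.60°.
Midpoint longitude = -103.62° + (-87.60°)/2 = -103.62° − 43.80° = -147.42°.
(The naïve average (-103.62 + +168.78)/2 = 32.58° is on the wrong side of the globe.)

147.42°W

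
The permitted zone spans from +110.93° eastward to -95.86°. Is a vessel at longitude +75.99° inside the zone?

No

Band width going east from +110.93° to -95.86°: ((-95.86 − 110.93) mod 360) = 153.21°.
Offset of +75.99° east of the west edge: ((75.99 − 110.93) mod 360) = 325.06°.
325.06° > 153.21° ⇒ outside.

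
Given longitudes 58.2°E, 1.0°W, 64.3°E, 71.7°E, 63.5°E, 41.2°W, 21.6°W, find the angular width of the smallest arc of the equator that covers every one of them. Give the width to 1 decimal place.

Sort the longitudes: -41.2°, -21.6°, -1.0°, +58.2°, +63.5°, +64.3°, +71.7°.
Eastward gaps between consecutive values (wrapping around): 19.6°, 20.6°, 59.2°, 5.3°, 0.8°, 7.4°, 247.1°.
Largest gap = 247.1° ⇒ minimal covering band is its complement: 360° − 247.1° = 112.9°.
Band runs from -41.2° eastward to +71.7°.

112.9°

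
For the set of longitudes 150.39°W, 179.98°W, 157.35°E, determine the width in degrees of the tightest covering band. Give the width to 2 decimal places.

Sort the longitudes: -179.98°, -150.39°, +157.35°.
Eastward gaps between consecutive values (wrapping around): 29.59°, 307.74°, 22.67°.
Largest gap = 307.74° ⇒ minimal covering band is its complement: 360° − 307.74° = 52.26°.
Band runs from +157.35° eastward to -150.39°, crossing the antimeridian.

52.26°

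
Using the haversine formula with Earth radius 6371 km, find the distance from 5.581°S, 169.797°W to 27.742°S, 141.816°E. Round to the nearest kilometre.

Δλ = 141.816 − -169.797 = 311.613°; wrapped into (−180°, 180°]: -48.387°.
Δφ = -27.742 − -5.581 = -22.161°.
a = sin²(Δφ/2) + cos φ₁ · cos φ₂ · sin²(Δλ/2) = 0.184878.
c = 2·atan2(√a, √(1−a)) = 0.88893 rad → d = 6371·c ≈ 5663.37 km.

5663 km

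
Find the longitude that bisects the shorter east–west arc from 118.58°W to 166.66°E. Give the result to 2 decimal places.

Signed shortest Δλ from -118.58° to +166.66° is -74.76°.
Midpoint longitude = -118.58° + (-74.76°)/2 = -118.58° − 37.38° = -155.96°.
(The naïve average (-118.58 + +166.66)/2 = 24.04° is on the wrong side of the globe.)

155.96°W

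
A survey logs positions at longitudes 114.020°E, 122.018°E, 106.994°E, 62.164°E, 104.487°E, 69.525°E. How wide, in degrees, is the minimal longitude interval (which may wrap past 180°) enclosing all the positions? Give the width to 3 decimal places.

Sort the longitudes: +62.164°, +69.525°, +104.487°, +106.994°, +114.020°, +122.018°.
Eastward gaps between consecutive values (wrapping around): 7.361°, 34.962°, 2.507°, 7.026°, 7.998°, 300.146°.
Largest gap = 300.146° ⇒ minimal covering band is its complement: 360° − 300.146° = 59.854°.
Band runs from +62.164° eastward to +122.018°.

59.854°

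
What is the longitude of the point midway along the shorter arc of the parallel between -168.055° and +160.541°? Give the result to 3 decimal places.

Signed shortest Δλ from -168.055° to +160.541° is -31.404°.
Midpoint longitude = -168.055° + (-31.404°)/2 = -168.055° − 15.702° = -183.757°.
Normalise into (−180°, 180°]: +176.243°.
(The naïve average (-168.055 + +160.541)/2 = -3.757° is on the wrong side of the globe.)

+176.243°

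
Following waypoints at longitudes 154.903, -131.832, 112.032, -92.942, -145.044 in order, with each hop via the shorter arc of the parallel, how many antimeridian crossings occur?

3

Leg 1: +154.903° → -131.832°, shortest Δλ = 73.265° (east) — crosses 180°.
Leg 2: -131.832° → +112.032°, shortest Δλ = -116.136° (west) — crosses 180°.
Leg 3: +112.032° → -92.942°, shortest Δλ = 155.026° (east) — crosses 180°.
Leg 4: -92.942° → -145.044°, shortest Δλ = -52.102° (west) — does not cross 180°.
Total crossings: 3.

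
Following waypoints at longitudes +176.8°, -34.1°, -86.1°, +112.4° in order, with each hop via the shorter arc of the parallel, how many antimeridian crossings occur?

Leg 1: +176.8° → -34.1°, shortest Δλ = 149.1° (east) — crosses 180°.
Leg 2: -34.1° → -86.1°, shortest Δλ = -52.0° (west) — does not cross 180°.
Leg 3: -86.1° → +112.4°, shortest Δλ = -161.5° (west) — crosses 180°.
Total crossings: 2.

2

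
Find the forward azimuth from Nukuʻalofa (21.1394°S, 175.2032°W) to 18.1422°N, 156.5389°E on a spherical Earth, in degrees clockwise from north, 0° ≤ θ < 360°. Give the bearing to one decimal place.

322.8°

Δλ = 156.5389 − -175.2032 = 331.7421°; wrapped into (−180°, 180°]: -28.2579°.
θ = atan2( sin Δλ · cos φ₂ , cos φ₁ · sin φ₂ − sin φ₁ · cos φ₂ · cos Δλ )
  = atan2(-0.44990, 0.59229) = -37.220° → normalised to [0°, 360°): 322.780°.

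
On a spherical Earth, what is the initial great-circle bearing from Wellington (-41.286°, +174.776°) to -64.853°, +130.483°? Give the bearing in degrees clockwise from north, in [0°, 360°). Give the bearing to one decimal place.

211.8°

Δλ = 130.483 − 174.776 = -44.293°.
θ = atan2( sin Δλ · cos φ₂ , cos φ₁ · sin φ₂ − sin φ₁ · cos φ₂ · cos Δλ )
  = atan2(-0.29675, -0.47951) = -148.248° → normalised to [0°, 360°): 211.752°.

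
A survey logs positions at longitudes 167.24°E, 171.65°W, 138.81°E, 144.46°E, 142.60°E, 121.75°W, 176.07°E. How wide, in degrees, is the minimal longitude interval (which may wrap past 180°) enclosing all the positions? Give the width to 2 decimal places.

Sort the longitudes: -171.65°, -121.75°, +138.81°, +142.60°, +144.46°, +167.24°, +176.07°.
Eastward gaps between consecutive values (wrapping around): 49.90°, 260.56°, 3.79°, 1.86°, 22.78°, 8.83°, 12.28°.
Largest gap = 260.56° ⇒ minimal covering band is its complement: 360° − 260.56° = 99.44°.
Band runs from +138.81° eastward to -121.75°, crossing the antimeridian.

99.44°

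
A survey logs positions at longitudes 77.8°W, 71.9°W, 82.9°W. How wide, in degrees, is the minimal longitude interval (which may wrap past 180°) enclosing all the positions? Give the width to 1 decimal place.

11.0°

Sort the longitudes: -82.9°, -77.8°, -71.9°.
Eastward gaps between consecutive values (wrapping around): 5.1°, 5.9°, 349.0°.
Largest gap = 349.0° ⇒ minimal covering band is its complement: 360° − 349.0° = 11.0°.
Band runs from -82.9° eastward to -71.9°.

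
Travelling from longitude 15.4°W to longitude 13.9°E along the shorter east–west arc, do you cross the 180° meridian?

No

Signed shortest Δλ = ((13.9 − -15.4 + 180) mod 360) − 180 = 29.3°.
Going east by 29.3° from -15.4° reaches +13.9° without touching 180°.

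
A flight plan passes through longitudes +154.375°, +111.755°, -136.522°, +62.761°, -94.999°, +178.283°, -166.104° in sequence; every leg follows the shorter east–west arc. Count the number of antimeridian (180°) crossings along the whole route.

4

Leg 1: +154.375° → +111.755°, shortest Δλ = -42.62° (west) — does not cross 180°.
Leg 2: +111.755° → -136.522°, shortest Δλ = 111.723° (east) — crosses 180°.
Leg 3: -136.522° → +62.761°, shortest Δλ = -160.717° (west) — crosses 180°.
Leg 4: +62.761° → -94.999°, shortest Δλ = -157.76° (west) — does not cross 180°.
Leg 5: -94.999° → +178.283°, shortest Δλ = -86.718° (west) — crosses 180°.
Leg 6: +178.283° → -166.104°, shortest Δλ = 15.613° (east) — crosses 180°.
Total crossings: 4.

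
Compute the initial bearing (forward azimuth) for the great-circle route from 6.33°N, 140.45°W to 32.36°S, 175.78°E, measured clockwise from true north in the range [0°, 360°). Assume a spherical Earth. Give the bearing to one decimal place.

224.3°

Δλ = 175.78 − -140.45 = 316.23°; wrapped into (−180°, 180°]: -43.77°.
θ = atan2( sin Δλ · cos φ₂ , cos φ₁ · sin φ₂ − sin φ₁ · cos φ₂ · cos Δλ )
  = atan2(-0.58434, -0.59923) = -135.721° → normalised to [0°, 360°): 224.279°.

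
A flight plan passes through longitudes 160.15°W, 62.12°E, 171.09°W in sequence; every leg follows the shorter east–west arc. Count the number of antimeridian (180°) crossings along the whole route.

2

Leg 1: -160.15° → +62.12°, shortest Δλ = -137.73° (west) — crosses 180°.
Leg 2: +62.12° → -171.09°, shortest Δλ = 126.79° (east) — crosses 180°.
Total crossings: 2.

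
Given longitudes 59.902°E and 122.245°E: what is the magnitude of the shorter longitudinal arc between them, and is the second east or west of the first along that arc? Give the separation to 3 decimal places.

62.343° east

Raw difference: 122.245 − 59.902 = 62.343°.
Normalise into (−180°, 180°]: 62.343° stays 62.343°.
Positive ⇒ the second point lies to the east; separation 62.343°.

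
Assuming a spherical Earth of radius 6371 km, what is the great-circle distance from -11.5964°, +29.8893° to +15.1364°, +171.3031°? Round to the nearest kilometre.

Δλ = 171.3031 − 29.8893 = 141.4138°.
Δφ = 15.1364 − -11.5964 = 26.7328°.
a = sin²(Δφ/2) + cos φ₁ · cos φ₂ · sin²(Δλ/2) = 0.895820.
c = 2·atan2(√a, √(1−a)) = 2.48428 rad → d = 6371·c ≈ 15827.37 km.

15827 km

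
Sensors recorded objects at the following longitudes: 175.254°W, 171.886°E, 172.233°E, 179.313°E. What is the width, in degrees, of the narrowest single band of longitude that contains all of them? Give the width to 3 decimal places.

Sort the longitudes: -175.254°, +171.886°, +172.233°, +179.313°.
Eastward gaps between consecutive values (wrapping around): 347.140°, 0.347°, 7.080°, 5.433°.
Largest gap = 347.140° ⇒ minimal covering band is its complement: 360° − 347.140° = 12.860°.
Band runs from +171.886° eastward to -175.254°, crossing the antimeridian.

12.860°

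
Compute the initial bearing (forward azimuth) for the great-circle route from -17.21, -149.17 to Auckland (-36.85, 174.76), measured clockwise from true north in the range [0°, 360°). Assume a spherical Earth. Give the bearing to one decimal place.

231.0°

Δλ = 174.76 − -149.17 = 323.93°; wrapped into (−180°, 180°]: -36.07°.
θ = atan2( sin Δλ · cos φ₂ , cos φ₁ · sin φ₂ − sin φ₁ · cos φ₂ · cos Δλ )
  = atan2(-0.47114, -0.38150) = -128.998° → normalised to [0°, 360°): 231.002°.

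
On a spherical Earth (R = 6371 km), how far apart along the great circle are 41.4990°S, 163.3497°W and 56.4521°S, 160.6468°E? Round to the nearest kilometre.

3057 km

Δλ = 160.6468 − -163.3497 = 323.9965°; wrapped into (−180°, 180°]: -36.0035°.
Δφ = -56.4521 − -41.4990 = -14.9531°.
a = sin²(Δφ/2) + cos φ₁ · cos φ₂ · sin²(Δλ/2) = 0.056463.
c = 2·atan2(√a, √(1−a)) = 0.47983 rad → d = 6371·c ≈ 3056.99 km.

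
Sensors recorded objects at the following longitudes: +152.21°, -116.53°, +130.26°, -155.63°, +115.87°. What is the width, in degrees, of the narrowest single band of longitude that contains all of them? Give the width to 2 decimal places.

Sort the longitudes: -155.63°, -116.53°, +115.87°, +130.26°, +152.21°.
Eastward gaps between consecutive values (wrapping around): 39.10°, 232.40°, 14.39°, 21.95°, 52.16°.
Largest gap = 232.40° ⇒ minimal covering band is its complement: 360° − 232.40° = 127.60°.
Band runs from +115.87° eastward to -116.53°, crossing the antimeridian.

127.60°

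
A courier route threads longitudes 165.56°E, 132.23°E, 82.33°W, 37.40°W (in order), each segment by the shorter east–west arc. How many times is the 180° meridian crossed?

1

Leg 1: +165.56° → +132.23°, shortest Δλ = -33.33° (west) — does not cross 180°.
Leg 2: +132.23° → -82.33°, shortest Δλ = 145.44° (east) — crosses 180°.
Leg 3: -82.33° → -37.40°, shortest Δλ = 44.93° (east) — does not cross 180°.
Total crossings: 1.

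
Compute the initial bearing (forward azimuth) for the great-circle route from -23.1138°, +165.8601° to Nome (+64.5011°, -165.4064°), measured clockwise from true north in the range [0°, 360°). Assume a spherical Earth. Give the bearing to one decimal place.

11.9°

Δλ = -165.4064 − 165.8601 = -331.2665°; wrapped into (−180°, 180°]: 28.7335°.
θ = atan2( sin Δλ · cos φ₂ , cos φ₁ · sin φ₂ − sin φ₁ · cos φ₂ · cos Δλ )
  = atan2(0.20695, 0.97832) = 11.944° → normalised to [0°, 360°): 11.944°.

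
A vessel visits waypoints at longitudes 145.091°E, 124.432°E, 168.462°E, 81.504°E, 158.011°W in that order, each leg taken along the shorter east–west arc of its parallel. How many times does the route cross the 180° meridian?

Leg 1: +145.091° → +124.432°, shortest Δλ = -20.659° (west) — does not cross 180°.
Leg 2: +124.432° → +168.462°, shortest Δλ = 44.03° (east) — does not cross 180°.
Leg 3: +168.462° → +81.504°, shortest Δλ = -86.958° (west) — does not cross 180°.
Leg 4: +81.504° → -158.011°, shortest Δλ = 120.485° (east) — crosses 180°.
Total crossings: 1.

1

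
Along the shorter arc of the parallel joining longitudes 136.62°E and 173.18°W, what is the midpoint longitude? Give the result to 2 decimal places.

161.72°E

Signed shortest Δλ from +136.62° to -173.18° is +50.20°.
Midpoint longitude = +136.62° + (+50.20°)/2 = +136.62° + 25.10° = +161.72°.
(The naïve average (+136.62 + -173.18)/2 = -18.28° is on the wrong side of the globe.)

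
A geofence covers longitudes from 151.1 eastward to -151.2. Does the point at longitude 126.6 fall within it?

No

Band width going east from +151.1° to -151.2°: ((-151.2 − 151.1) mod 360) = 57.7°.
Offset of +126.6° east of the west edge: ((126.6 − 151.1) mod 360) = 335.5°.
335.5° > 57.7° ⇒ outside.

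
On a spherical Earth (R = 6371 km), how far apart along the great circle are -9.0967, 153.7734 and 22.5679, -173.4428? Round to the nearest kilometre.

5015 km

Δλ = -173.4428 − 153.7734 = -327.2162°; wrapped into (−180°, 180°]: 32.7838°.
Δφ = 22.5679 − -9.0967 = 31.6646°.
a = sin²(Δφ/2) + cos φ₁ · cos φ₂ · sin²(Δλ/2) = 0.147049.
c = 2·atan2(√a, √(1−a)) = 0.78710 rad → d = 6371·c ≈ 5014.62 km.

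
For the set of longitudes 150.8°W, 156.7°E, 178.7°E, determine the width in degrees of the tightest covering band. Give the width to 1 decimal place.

52.5°

Sort the longitudes: -150.8°, +156.7°, +178.7°.
Eastward gaps between consecutive values (wrapping around): 307.5°, 22.0°, 30.5°.
Largest gap = 307.5° ⇒ minimal covering band is its complement: 360° − 307.5° = 52.5°.
Band runs from +156.7° eastward to -150.8°, crossing the antimeridian.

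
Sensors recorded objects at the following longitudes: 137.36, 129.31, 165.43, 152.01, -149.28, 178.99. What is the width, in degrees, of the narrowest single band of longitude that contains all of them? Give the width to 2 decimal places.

Sort the longitudes: -149.28°, +129.31°, +137.36°, +152.01°, +165.43°, +178.99°.
Eastward gaps between consecutive values (wrapping around): 278.59°, 8.05°, 14.65°, 13.42°, 13.56°, 31.73°.
Largest gap = 278.59° ⇒ minimal covering band is its complement: 360° − 278.59° = 81.41°.
Band runs from +129.31° eastward to -149.28°, crossing the antimeridian.

81.41°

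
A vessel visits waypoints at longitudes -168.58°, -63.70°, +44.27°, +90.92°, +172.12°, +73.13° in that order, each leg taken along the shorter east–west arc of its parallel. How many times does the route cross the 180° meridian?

0

Leg 1: -168.58° → -63.70°, shortest Δλ = 104.88° (east) — does not cross 180°.
Leg 2: -63.70° → +44.27°, shortest Δλ = 107.97° (east) — does not cross 180°.
Leg 3: +44.27° → +90.92°, shortest Δλ = 46.65° (east) — does not cross 180°.
Leg 4: +90.92° → +172.12°, shortest Δλ = 81.2° (east) — does not cross 180°.
Leg 5: +172.12° → +73.13°, shortest Δλ = -98.99° (west) — does not cross 180°.
Total crossings: 0.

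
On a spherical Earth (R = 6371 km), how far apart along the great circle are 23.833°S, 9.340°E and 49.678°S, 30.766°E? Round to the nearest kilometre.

Δλ = 30.766 − 9.340 = 21.426°.
Δφ = -49.678 − -23.833 = -25.845°.
a = sin²(Δφ/2) + cos φ₁ · cos φ₂ · sin²(Δλ/2) = 0.070465.
c = 2·atan2(√a, √(1−a)) = 0.53735 rad → d = 6371·c ≈ 3423.43 km.

3423 km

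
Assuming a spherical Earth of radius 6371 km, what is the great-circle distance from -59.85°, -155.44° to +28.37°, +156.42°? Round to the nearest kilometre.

10748 km

Δλ = 156.42 − -155.44 = 311.86°; wrapped into (−180°, 180°]: -48.14°.
Δφ = 28.37 − -59.85 = 88.22°.
a = sin²(Δφ/2) + cos φ₁ · cos φ₂ · sin²(Δλ/2) = 0.557983.
c = 2·atan2(√a, √(1−a)) = 1.68702 rad → d = 6371·c ≈ 10748.03 km.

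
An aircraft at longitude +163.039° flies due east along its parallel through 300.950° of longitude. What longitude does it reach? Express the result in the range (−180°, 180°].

Start at +163.039°; shift +300.950° → +463.989°.
+463.989° lies outside (−180°, 180°]; subtract 360° → +103.989°.

+103.989°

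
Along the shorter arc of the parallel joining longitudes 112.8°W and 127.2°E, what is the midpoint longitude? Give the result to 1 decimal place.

172.8°W

Signed shortest Δλ from -112.8° to +127.2° is -120.0°.
Midpoint longitude = -112.8° + (-120.0°)/2 = -112.8° − 60.0° = -172.8°.
(The naïve average (-112.8 + +127.2)/2 = 7.2° is on the wrong side of the globe.)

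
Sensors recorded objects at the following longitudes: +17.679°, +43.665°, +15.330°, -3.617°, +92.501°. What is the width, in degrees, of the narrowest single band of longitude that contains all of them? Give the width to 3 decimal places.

96.118°

Sort the longitudes: -3.617°, +15.330°, +17.679°, +43.665°, +92.501°.
Eastward gaps between consecutive values (wrapping around): 18.947°, 2.349°, 25.986°, 48.836°, 263.882°.
Largest gap = 263.882° ⇒ minimal covering band is its complement: 360° − 263.882° = 96.118°.
Band runs from -3.617° eastward to +92.501°.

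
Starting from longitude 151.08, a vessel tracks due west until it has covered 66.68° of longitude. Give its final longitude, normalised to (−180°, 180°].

+84.40°

Start at +151.08°; shift −66.68° → +84.40°.
+84.40° already lies in (−180°, 180°].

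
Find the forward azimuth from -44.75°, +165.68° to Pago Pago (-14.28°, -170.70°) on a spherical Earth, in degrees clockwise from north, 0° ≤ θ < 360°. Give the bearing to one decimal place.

Δλ = -170.70 − 165.68 = -336.38°; wrapped into (−180°, 180°]: 23.62°.
θ = atan2( sin Δλ · cos φ₂ , cos φ₁ · sin φ₂ − sin φ₁ · cos φ₂ · cos Δλ )
  = atan2(0.38829, 0.44993) = 40.794° → normalised to [0°, 360°): 40.794°.

40.8°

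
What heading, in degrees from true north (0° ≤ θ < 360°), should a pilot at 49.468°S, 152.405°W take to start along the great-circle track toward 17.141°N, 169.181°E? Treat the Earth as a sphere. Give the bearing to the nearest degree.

322°

Δλ = 169.181 − -152.405 = 321.586°; wrapped into (−180°, 180°]: -38.414°.
θ = atan2( sin Δλ · cos φ₂ , cos φ₁ · sin φ₂ − sin φ₁ · cos φ₂ · cos Δλ )
  = atan2(-0.59374, 0.76061) = -37.976° → normalised to [0°, 360°): 322.024°.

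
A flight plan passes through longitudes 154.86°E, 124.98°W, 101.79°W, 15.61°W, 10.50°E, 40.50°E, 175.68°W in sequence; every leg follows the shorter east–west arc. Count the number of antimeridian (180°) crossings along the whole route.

Leg 1: +154.86° → -124.98°, shortest Δλ = 80.16° (east) — crosses 180°.
Leg 2: -124.98° → -101.79°, shortest Δλ = 23.19° (east) — does not cross 180°.
Leg 3: -101.79° → -15.61°, shortest Δλ = 86.18° (east) — does not cross 180°.
Leg 4: -15.61° → +10.50°, shortest Δλ = 26.11° (east) — does not cross 180°.
Leg 5: +10.50° → +40.50°, shortest Δλ = 30.0° (east) — does not cross 180°.
Leg 6: +40.50° → -175.68°, shortest Δλ = 143.82° (east) — crosses 180°.
Total crossings: 2.

2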